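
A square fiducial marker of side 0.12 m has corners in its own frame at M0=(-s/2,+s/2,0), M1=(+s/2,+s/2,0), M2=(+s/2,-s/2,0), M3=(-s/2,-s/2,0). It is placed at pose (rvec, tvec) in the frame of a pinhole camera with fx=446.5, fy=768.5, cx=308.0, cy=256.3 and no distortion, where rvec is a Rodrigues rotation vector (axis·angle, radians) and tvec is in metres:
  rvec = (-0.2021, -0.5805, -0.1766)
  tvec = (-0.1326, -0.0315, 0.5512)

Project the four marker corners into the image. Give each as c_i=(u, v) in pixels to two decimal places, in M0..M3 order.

Intrinsics K: fx=446.5, fy=768.5, cx=308.0, cy=256.3
Marker side s = 0.12 m; corners in marker frame (Z=0):
  M0 = (-0.0600, +0.0600, 0)
  M1 = (+0.0600, +0.0600, 0)
  M2 = (+0.0600, -0.0600, 0)
  M3 = (-0.0600, -0.0600, 0)
rvec = (-0.2021, -0.5805, -0.1766), |rvec| = θ = 0.63954 rad = 36.643°
Rodrigues: sinθ=0.59683, 1−cosθ=0.19763; R = I + sinθ·[k]× + (1−cosθ)·[k]×²:
    [+0.82211 +0.22149 -0.52448]
    [-0.10812 +0.96519 +0.23814]
    [+0.55897 -0.13907 +0.81744]
t = (-0.1326, -0.0315, 0.5512) m
M0: Pc = R·M0+t = (-0.16864, +0.03290, +0.50932); u = 446.5·(-0.16864)/0.50932 + 308.0 = 160.1623, v = 768.5·(+0.03290)/0.50932 + 256.3 = 305.9404
M1: Pc = R·M1+t = (-0.06998, +0.01992, +0.57639); u = 446.5·(-0.06998)/0.57639 + 308.0 = 253.7873, v = 768.5·(+0.01992)/0.57639 + 256.3 = 282.8653
M2: Pc = R·M2+t = (-0.09656, -0.09590, +0.59308); u = 446.5·(-0.09656)/0.59308 + 308.0 = 235.3027, v = 768.5·(-0.09590)/0.59308 + 256.3 = 132.0370
M3: Pc = R·M3+t = (-0.19522, -0.08292, +0.52601); u = 446.5·(-0.19522)/0.52601 + 308.0 = 142.2909, v = 768.5·(-0.08292)/0.52601 + 256.3 = 135.1462

c0=(160.16, 305.94) c1=(253.79, 282.87) c2=(235.30, 132.04) c3=(142.29, 135.15)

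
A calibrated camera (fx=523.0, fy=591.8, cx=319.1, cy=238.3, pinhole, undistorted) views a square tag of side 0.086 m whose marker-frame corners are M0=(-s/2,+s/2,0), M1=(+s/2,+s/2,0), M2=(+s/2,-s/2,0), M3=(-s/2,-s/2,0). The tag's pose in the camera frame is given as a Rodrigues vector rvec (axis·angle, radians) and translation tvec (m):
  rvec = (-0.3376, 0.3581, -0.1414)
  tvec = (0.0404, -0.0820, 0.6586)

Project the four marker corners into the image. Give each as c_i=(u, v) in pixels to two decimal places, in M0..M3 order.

Intrinsics K: fx=523.0, fy=591.8, cx=319.1, cy=238.3
Marker side s = 0.086 m; corners in marker frame (Z=0):
  M0 = (-0.0430, +0.0430, 0)
  M1 = (+0.0430, +0.0430, 0)
  M2 = (+0.0430, -0.0430, 0)
  M3 = (-0.0430, -0.0430, 0)
rvec = (-0.3376, 0.3581, -0.1414), |rvec| = θ = 0.51206 rad = 29.339°
Rodrigues: sinθ=0.48997, 1−cosθ=0.12826; R = I + sinθ·[k]× + (1−cosθ)·[k]×²:
    [+0.92749 +0.07616 +0.36601]
    [-0.19444 +0.93447 +0.29827]
    [-0.31930 -0.34781 +0.88152]
t = (0.0404, -0.0820, 0.6586) m
M0: Pc = R·M0+t = (+0.00379, -0.03346, +0.65737); u = 523.0·(+0.00379)/0.65737 + 319.1 = 322.1176, v = 591.8·(-0.03346)/0.65737 + 238.3 = 208.1804
M1: Pc = R·M1+t = (+0.08356, -0.05018, +0.62991); u = 523.0·(+0.08356)/0.62991 + 319.1 = 388.4751, v = 591.8·(-0.05018)/0.62991 + 238.3 = 191.1574
M2: Pc = R·M2+t = (+0.07701, -0.13054, +0.65983); u = 523.0·(+0.07701)/0.65983 + 319.1 = 380.1384, v = 591.8·(-0.13054)/0.65983 + 238.3 = 121.2156
M3: Pc = R·M3+t = (-0.00276, -0.11382, +0.68729); u = 523.0·(-0.00276)/0.68729 + 319.1 = 317.0019, v = 591.8·(-0.11382)/0.68729 + 238.3 = 140.2922

c0=(322.12, 208.18) c1=(388.48, 191.16) c2=(380.14, 121.22) c3=(317.00, 140.29)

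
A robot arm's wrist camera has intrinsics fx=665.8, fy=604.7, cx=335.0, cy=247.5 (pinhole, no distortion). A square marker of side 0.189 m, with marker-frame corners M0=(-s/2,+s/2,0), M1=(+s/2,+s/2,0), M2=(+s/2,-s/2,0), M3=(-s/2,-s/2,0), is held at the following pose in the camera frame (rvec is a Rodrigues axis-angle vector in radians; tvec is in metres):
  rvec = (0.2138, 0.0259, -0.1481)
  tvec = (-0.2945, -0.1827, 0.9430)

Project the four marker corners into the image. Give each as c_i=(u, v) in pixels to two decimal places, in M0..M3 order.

Intrinsics K: fx=665.8, fy=604.7, cx=335.0, cy=247.5
Marker side s = 0.189 m; corners in marker frame (Z=0):
  M0 = (-0.0945, +0.0945, 0)
  M1 = (+0.0945, +0.0945, 0)
  M2 = (+0.0945, -0.0945, 0)
  M3 = (-0.0945, -0.0945, 0)
rvec = (0.2138, 0.0259, -0.1481), |rvec| = θ = 0.26137 rad = 14.975°
Rodrigues: sinθ=0.25841, 1−cosθ=0.03396; R = I + sinθ·[k]× + (1−cosθ)·[k]×²:
    [+0.98876 +0.14917 +0.00986]
    [-0.14367 +0.96637 -0.21328]
    [-0.04135 +0.20947 +0.97694]
t = (-0.2945, -0.1827, 0.9430) m
M0: Pc = R·M0+t = (-0.37384, -0.07780, +0.96670); u = 665.8·(-0.37384)/0.96670 + 335.0 = 77.5231, v = 604.7·(-0.07780)/0.96670 + 247.5 = 198.8329
M1: Pc = R·M1+t = (-0.18697, -0.10495, +0.95889); u = 665.8·(-0.18697)/0.95889 + 335.0 = 205.1814, v = 604.7·(-0.10495)/0.95889 + 247.5 = 181.3129
M2: Pc = R·M2+t = (-0.21516, -0.28760, +0.91930); u = 665.8·(-0.21516)/0.91930 + 335.0 = 179.1716, v = 604.7·(-0.28760)/0.91930 + 247.5 = 58.3222
M3: Pc = R·M3+t = (-0.40203, -0.26045, +0.92711); u = 665.8·(-0.40203)/0.92711 + 335.0 = 46.2813, v = 604.7·(-0.26045)/0.92711 + 247.5 = 77.6270

c0=(77.52, 198.83) c1=(205.18, 181.31) c2=(179.17, 58.32) c3=(46.28, 77.63)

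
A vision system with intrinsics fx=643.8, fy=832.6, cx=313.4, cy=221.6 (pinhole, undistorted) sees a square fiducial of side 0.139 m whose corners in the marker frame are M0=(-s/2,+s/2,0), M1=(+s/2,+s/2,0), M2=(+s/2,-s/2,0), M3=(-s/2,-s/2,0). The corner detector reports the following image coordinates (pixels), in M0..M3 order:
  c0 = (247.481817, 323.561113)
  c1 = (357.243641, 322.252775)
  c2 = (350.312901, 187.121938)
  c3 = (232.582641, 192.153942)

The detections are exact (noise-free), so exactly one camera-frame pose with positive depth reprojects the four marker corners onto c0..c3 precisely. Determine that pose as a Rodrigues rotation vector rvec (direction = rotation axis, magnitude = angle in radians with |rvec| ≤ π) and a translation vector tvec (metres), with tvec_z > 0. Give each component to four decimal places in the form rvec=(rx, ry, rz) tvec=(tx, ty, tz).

Intrinsics K: fx=643.8, fy=832.6, cx=313.4, cy=221.6
Marker side s = 0.139 m; corners in marker frame (Z=0):
  M0 = (-0.0695, +0.0695, 0)
  M1 = (+0.0695, +0.0695, 0)
  M2 = (+0.0695, -0.0695, 0)
  M3 = (-0.0695, -0.0695, 0)
Detected image corners:
  c0 = (247.481817, 323.561113) px
  c1 = (357.243641, 322.252775) px
  c2 = (350.312901, 187.121938) px
  c3 = (232.582641, 192.153942) px
Planar DLT: solve 8×8 A·h = b for H (H[2,2]=1):
  H  [+761.28197 +233.91109 +296.35782]
  H  [-70.65265 +1092.39088 +258.71106]
  H  [-0.18859 +0.52209 +1.00000]
B = K⁻¹H; ‖b₁‖=1.288636, ‖b₂‖=1.288636; λ = 2/(‖b₁‖+‖b₂‖) = 0.776014, sign → tz>0 ⇒ λ=+0.776014
r₁ = λ·B[:,0] = (+0.98887,-0.02690,-0.14635); r₂ = λ·B[:,1] = (+0.08472,+0.91032,+0.40515)
r₃ = r₁×r₂ = (+0.12233,-0.41304,+0.90246); SVD([r₁ r₂ r₃]) → R = UVᵀ:
  R  [+0.98887 +0.08472 +0.12233]
  R  [-0.02690 +0.91032 -0.41304]
  R  [-0.14635 +0.40515 +0.90246]
t = (-0.02054, +0.03459, +0.77601) m
tr R = 2.801645; θ = arccos((tr R − 1)/2) = 0.449136 rad = 25.734°
axis k = ((R−Rᵀ)₃₂, (R−Rᵀ)₁₃, (R−Rᵀ)₂₁) / (2 sinθ) = (+0.942202, +0.309408, -0.128542)
rvec = θ·k = (+0.423176, +0.138966, -0.057733)

rvec=(0.4232, 0.1390, -0.0577) tvec=(-0.0205, 0.0346, 0.7760)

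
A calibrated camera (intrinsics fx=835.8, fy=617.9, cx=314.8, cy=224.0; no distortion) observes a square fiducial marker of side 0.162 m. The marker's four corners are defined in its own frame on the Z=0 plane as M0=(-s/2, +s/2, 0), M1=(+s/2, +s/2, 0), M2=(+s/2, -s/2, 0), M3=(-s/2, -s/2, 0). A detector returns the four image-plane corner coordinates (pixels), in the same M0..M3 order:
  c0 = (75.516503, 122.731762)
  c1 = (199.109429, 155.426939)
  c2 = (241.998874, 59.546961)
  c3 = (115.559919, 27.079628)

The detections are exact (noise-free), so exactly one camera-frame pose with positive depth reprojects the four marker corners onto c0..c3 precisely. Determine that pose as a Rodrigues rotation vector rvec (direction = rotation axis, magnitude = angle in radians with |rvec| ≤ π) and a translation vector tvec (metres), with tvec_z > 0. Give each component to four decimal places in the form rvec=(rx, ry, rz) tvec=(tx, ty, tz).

Intrinsics K: fx=835.8, fy=617.9, cx=314.8, cy=224.0
Marker side s = 0.162 m; corners in marker frame (Z=0):
  M0 = (-0.0810, +0.0810, 0)
  M1 = (+0.0810, +0.0810, 0)
  M2 = (+0.0810, -0.0810, 0)
  M3 = (-0.0810, -0.0810, 0)
Detected image corners:
  c0 = (75.516503, 122.731762) px
  c1 = (199.109429, 155.426939) px
  c2 = (241.998874, 59.546961) px
  c3 = (115.559919, 27.079628) px
Planar DLT: solve 8×8 A·h = b for H (H[2,2]=1):
  H  [+762.74096 -236.65991 +157.55713]
  H  [+196.00435 +602.26208 +91.59501]
  H  [-0.05616 +0.12190 +1.00000]
B = K⁻¹H; ‖b₁‖=0.994473, ‖b₂‖=0.994473; λ = 2/(‖b₁‖+‖b₂‖) = 1.005558, sign → tz>0 ⇒ λ=+1.005558
r₁ = λ·B[:,0] = (+0.93893,+0.33945,-0.05647); r₂ = λ·B[:,1] = (-0.33090,+0.93567,+0.12258)
r₃ = r₁×r₂ = (+0.09445,-0.09641,+0.99085); SVD([r₁ r₂ r₃]) → R = UVᵀ:
  R  [+0.93893 -0.33090 +0.09445]
  R  [+0.33945 +0.93567 -0.09641]
  R  [-0.05647 +0.12258 +0.99085]
t = (-0.18918, -0.21547, +1.00556) m
tr R = 2.865453; θ = arccos((tr R − 1)/2) = 0.368895 rad = 21.136°
axis k = ((R−Rᵀ)₃₂, (R−Rᵀ)₁₃, (R−Rᵀ)₂₁) / (2 sinθ) = (+0.303649, +0.209267, +0.929519)
rvec = θ·k = (+0.112014, +0.077197, +0.342895)

rvec=(0.1120, 0.0772, 0.3429) tvec=(-0.1892, -0.2155, 1.0056)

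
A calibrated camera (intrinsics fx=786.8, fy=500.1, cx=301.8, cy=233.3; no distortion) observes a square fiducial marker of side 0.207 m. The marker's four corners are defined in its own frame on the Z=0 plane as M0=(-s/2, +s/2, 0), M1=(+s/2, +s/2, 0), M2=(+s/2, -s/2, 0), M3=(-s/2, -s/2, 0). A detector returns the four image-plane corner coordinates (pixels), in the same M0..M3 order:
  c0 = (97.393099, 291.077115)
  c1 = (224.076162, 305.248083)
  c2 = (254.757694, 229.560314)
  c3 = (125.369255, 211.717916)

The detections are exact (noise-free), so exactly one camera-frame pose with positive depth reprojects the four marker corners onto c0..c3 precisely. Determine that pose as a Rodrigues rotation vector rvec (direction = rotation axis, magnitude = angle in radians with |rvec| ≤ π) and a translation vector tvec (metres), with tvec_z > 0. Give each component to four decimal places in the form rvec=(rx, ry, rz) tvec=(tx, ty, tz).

rvec=(0.2176, -0.2293, 0.2374) tvec=(-0.1998, 0.0674, 1.2547)

Intrinsics K: fx=786.8, fy=500.1, cx=301.8, cy=233.3
Marker side s = 0.207 m; corners in marker frame (Z=0):
  M0 = (-0.1035, +0.1035, 0)
  M1 = (+0.1035, +0.1035, 0)
  M2 = (+0.1035, -0.1035, 0)
  M3 = (-0.1035, -0.1035, 0)
Detected image corners:
  c0 = (97.393099, 291.077115) px
  c1 = (224.076162, 305.248083) px
  c2 = (254.757694, 229.560314) px
  c3 = (125.369255, 211.717916) px
Planar DLT: solve 8×8 A·h = b for H (H[2,2]=1):
  H  [+653.21741 -115.94667 +176.48928]
  H  [+128.63867 +412.59116 +260.15692]
  H  [+0.19833 +0.14751 +1.00000]
B = K⁻¹H; ‖b₁‖=0.796992, ‖b₂‖=0.796992; λ = 2/(‖b₁‖+‖b₂‖) = 1.254717, sign → tz>0 ⇒ λ=+1.254717
r₁ = λ·B[:,0] = (+0.94624,+0.20666,+0.24885); r₂ = λ·B[:,1] = (-0.25589,+0.94882,+0.18508)
r₃ = r₁×r₂ = (-0.19787,-0.23881,+0.95069); SVD([r₁ r₂ r₃]) → R = UVᵀ:
  R  [+0.94624 -0.25589 -0.19787]
  R  [+0.20666 +0.94882 -0.23881]
  R  [+0.24885 +0.18508 +0.95069]
t = (-0.19983, +0.06738, +1.25472) m
tr R = 2.845755; θ = arccos((tr R − 1)/2) = 0.395309 rad = 22.650°
axis k = ((R−Rᵀ)₃₂, (R−Rᵀ)₁₃, (R−Rᵀ)₂₁) / (2 sinθ) = (+0.550372, -0.580007, +0.600569)
rvec = θ·k = (+0.217567, -0.229282, +0.237410)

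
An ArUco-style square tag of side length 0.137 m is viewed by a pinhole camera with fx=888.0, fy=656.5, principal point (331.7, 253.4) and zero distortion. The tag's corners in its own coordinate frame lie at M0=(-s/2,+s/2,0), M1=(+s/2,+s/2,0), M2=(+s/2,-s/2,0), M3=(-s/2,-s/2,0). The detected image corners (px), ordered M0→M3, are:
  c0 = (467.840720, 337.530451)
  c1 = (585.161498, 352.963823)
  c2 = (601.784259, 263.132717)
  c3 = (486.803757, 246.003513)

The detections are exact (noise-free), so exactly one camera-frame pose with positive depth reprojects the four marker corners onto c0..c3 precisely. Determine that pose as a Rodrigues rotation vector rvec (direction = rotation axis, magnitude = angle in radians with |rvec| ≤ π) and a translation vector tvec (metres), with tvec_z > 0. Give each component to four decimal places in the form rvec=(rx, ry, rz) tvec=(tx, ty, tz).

Intrinsics K: fx=888.0, fy=656.5, cx=331.7, cy=253.4
Marker side s = 0.137 m; corners in marker frame (Z=0):
  M0 = (-0.0685, +0.0685, 0)
  M1 = (+0.0685, +0.0685, 0)
  M2 = (+0.0685, -0.0685, 0)
  M3 = (-0.0685, -0.0685, 0)
Detected image corners:
  c0 = (467.840720, 337.530451) px
  c1 = (585.161498, 352.963823) px
  c2 = (601.784259, 263.132717) px
  c3 = (486.803757, 246.003513) px
Planar DLT: solve 8×8 A·h = b for H (H[2,2]=1):
  H  [+932.63166 -195.51955 +536.10313]
  H  [+166.44467 +625.00022 +299.61471]
  H  [+0.15855 -0.12278 +1.00000]
B = K⁻¹H; ‖b₁‖=1.021902, ‖b₂‖=1.021902; λ = 2/(‖b₁‖+‖b₂‖) = 0.978568, sign → tz>0 ⇒ λ=+0.978568
r₁ = λ·B[:,0] = (+0.96980,+0.18821,+0.15515); r₂ = λ·B[:,1] = (-0.17058,+0.97799,-0.12015)
r₃ = r₁×r₂ = (-0.17435,+0.09006,+0.98056); SVD([r₁ r₂ r₃]) → R = UVᵀ:
  R  [+0.96980 -0.17058 -0.17435]
  R  [+0.18821 +0.97799 +0.09006]
  R  [+0.15515 -0.12015 +0.98056]
t = (+0.22525, +0.06889, +0.97857) m
tr R = 2.928343; θ = arccos((tr R − 1)/2) = 0.268494 rad = 15.384°
axis k = ((R−Rᵀ)₃₂, (R−Rᵀ)₁₃, (R−Rᵀ)₂₁) / (2 sinθ) = (-0.396196, -0.621057, +0.676253)
rvec = θ·k = (-0.106376, -0.166750, +0.181570)

rvec=(-0.1064, -0.1668, 0.1816) tvec=(0.2253, 0.0689, 0.9786)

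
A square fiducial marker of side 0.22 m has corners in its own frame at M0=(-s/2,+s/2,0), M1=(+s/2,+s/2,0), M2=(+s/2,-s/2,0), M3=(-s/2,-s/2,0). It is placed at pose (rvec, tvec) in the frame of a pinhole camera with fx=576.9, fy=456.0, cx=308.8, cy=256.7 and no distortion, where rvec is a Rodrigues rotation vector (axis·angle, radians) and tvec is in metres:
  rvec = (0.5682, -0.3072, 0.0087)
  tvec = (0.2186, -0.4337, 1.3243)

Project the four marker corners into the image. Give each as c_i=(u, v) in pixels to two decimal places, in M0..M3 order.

c0=(352.99, 144.45) c1=(436.66, 144.09) c2=(457.14, 68.77) c3=(366.65, 65.29)

Intrinsics K: fx=576.9, fy=456.0, cx=308.8, cy=256.7
Marker side s = 0.22 m; corners in marker frame (Z=0):
  M0 = (-0.1100, +0.1100, 0)
  M1 = (+0.1100, +0.1100, 0)
  M2 = (+0.1100, -0.1100, 0)
  M3 = (-0.1100, -0.1100, 0)
rvec = (0.5682, -0.3072, 0.0087), |rvec| = θ = 0.64599 rad = 37.012°
Rodrigues: sinθ=0.60199, 1−cosθ=0.20149; R = I + sinθ·[k]× + (1−cosθ)·[k]×²:
    [+0.95440 -0.09239 -0.28389]
    [-0.07618 +0.84407 -0.53079]
    [+0.28866 +0.52821 +0.79854]
t = (0.2186, -0.4337, 1.3243) m
M0: Pc = R·M0+t = (+0.10345, -0.33247, +1.35065); u = 576.9·(+0.10345)/1.35065 + 308.8 = 352.9879, v = 456.0·(-0.33247)/1.35065 + 256.7 = 144.4522
M1: Pc = R·M1+t = (+0.31342, -0.34923, +1.41416); u = 576.9·(+0.31342)/1.41416 + 308.8 = 436.6589, v = 456.0·(-0.34923)/1.41416 + 256.7 = 144.0891
M2: Pc = R·M2+t = (+0.33375, -0.53493, +1.29795); u = 576.9·(+0.33375)/1.29795 + 308.8 = 457.1403, v = 456.0·(-0.53493)/1.29795 + 256.7 = 68.7676
M3: Pc = R·M3+t = (+0.12378, -0.51817, +1.23444); u = 576.9·(+0.12378)/1.23444 + 308.8 = 366.6465, v = 456.0·(-0.51817)/1.23444 + 256.7 = 65.2900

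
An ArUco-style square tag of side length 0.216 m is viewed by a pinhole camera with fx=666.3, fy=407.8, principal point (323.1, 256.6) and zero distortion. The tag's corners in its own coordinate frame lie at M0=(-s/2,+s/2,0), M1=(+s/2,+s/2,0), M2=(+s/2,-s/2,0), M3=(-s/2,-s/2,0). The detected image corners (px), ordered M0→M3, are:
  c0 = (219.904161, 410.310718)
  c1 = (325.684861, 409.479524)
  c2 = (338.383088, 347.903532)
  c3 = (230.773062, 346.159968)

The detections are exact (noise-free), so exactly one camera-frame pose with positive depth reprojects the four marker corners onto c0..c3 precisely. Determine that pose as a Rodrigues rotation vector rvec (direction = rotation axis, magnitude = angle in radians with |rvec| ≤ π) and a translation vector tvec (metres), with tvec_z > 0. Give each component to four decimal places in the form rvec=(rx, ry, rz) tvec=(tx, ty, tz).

Intrinsics K: fx=666.3, fy=407.8, cx=323.1, cy=256.6
Marker side s = 0.216 m; corners in marker frame (Z=0):
  M0 = (-0.1080, +0.1080, 0)
  M1 = (+0.1080, +0.1080, 0)
  M2 = (+0.1080, -0.1080, 0)
  M3 = (-0.1080, -0.1080, 0)
Detected image corners:
  c0 = (219.904161, 410.310718) px
  c1 = (325.684861, 409.479524) px
  c2 = (338.383088, 347.903532) px
  c3 = (230.773062, 346.159968) px
Planar DLT: solve 8×8 A·h = b for H (H[2,2]=1):
  H  [+546.55605 -26.70496 +279.71083]
  H  [+73.53653 +328.84897 +378.80836]
  H  [+0.18889 +0.10024 +1.00000]
B = K⁻¹H; ‖b₁‖=0.755278, ‖b₂‖=0.755278; λ = 2/(‖b₁‖+‖b₂‖) = 1.324016, sign → tz>0 ⇒ λ=+1.324016
r₁ = λ·B[:,0] = (+0.96479,+0.08138,+0.25010); r₂ = λ·B[:,1] = (-0.11742,+0.98417,+0.13272)
r₃ = r₁×r₂ = (-0.23534,-0.15741,+0.95908); SVD([r₁ r₂ r₃]) → R = UVᵀ:
  R  [+0.96479 -0.11742 -0.23534]
  R  [+0.08138 +0.98417 -0.15741]
  R  [+0.25010 +0.13272 +0.95908]
t = (-0.08622, +0.39678, +1.32402) m
tr R = 2.908050; θ = arccos((tr R − 1)/2) = 0.304407 rad = 17.441°
axis k = ((R−Rᵀ)₃₂, (R−Rᵀ)₁₃, (R−Rᵀ)₂₁) / (2 sinθ) = (+0.483987, -0.809795, +0.331646)
rvec = θ·k = (+0.147329, -0.246507, +0.100955)

rvec=(0.1473, -0.2465, 0.1010) tvec=(-0.0862, 0.3968, 1.3240)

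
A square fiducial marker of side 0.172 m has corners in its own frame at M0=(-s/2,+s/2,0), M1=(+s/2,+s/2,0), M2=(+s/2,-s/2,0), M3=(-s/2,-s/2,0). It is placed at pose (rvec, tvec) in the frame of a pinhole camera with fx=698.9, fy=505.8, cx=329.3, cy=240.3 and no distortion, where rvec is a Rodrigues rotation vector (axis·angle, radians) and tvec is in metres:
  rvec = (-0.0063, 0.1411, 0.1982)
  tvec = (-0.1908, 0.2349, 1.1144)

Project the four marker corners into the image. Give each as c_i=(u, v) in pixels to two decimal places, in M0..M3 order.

Intrinsics K: fx=698.9, fy=505.8, cx=329.3, cy=240.3
Marker side s = 0.172 m; corners in marker frame (Z=0):
  M0 = (-0.0860, +0.0860, 0)
  M1 = (+0.0860, +0.0860, 0)
  M2 = (+0.0860, -0.0860, 0)
  M3 = (-0.0860, -0.0860, 0)
rvec = (-0.0063, 0.1411, 0.1982), |rvec| = θ = 0.24338 rad = 13.944°
Rodrigues: sinθ=0.24098, 1−cosθ=0.02947; R = I + sinθ·[k]× + (1−cosθ)·[k]×²:
    [+0.97055 -0.19669 +0.13909]
    [+0.19581 +0.98044 +0.02015]
    [-0.14033 +0.00768 +0.99007]
t = (-0.1908, 0.2349, 1.1144) m
M0: Pc = R·M0+t = (-0.29118, +0.30238, +1.12713); u = 698.9·(-0.29118)/1.12713 + 329.3 = 148.7460, v = 505.8·(+0.30238)/1.12713 + 240.3 = 375.9924
M1: Pc = R·M1+t = (-0.12425, +0.33606, +1.10299); u = 698.9·(-0.12425)/1.10299 + 329.3 = 250.5713, v = 505.8·(+0.33606)/1.10299 + 240.3 = 394.4059
M2: Pc = R·M2+t = (-0.09042, +0.16742, +1.10167); u = 698.9·(-0.09042)/1.10167 + 329.3 = 271.9393, v = 505.8·(+0.16742)/1.10167 + 240.3 = 317.1669
M3: Pc = R·M3+t = (-0.25735, +0.13374, +1.12581); u = 698.9·(-0.25735)/1.12581 + 329.3 = 169.5364, v = 505.8·(+0.13374)/1.12581 + 240.3 = 300.3877

c0=(148.75, 375.99) c1=(250.57, 394.41) c2=(271.94, 317.17) c3=(169.54, 300.39)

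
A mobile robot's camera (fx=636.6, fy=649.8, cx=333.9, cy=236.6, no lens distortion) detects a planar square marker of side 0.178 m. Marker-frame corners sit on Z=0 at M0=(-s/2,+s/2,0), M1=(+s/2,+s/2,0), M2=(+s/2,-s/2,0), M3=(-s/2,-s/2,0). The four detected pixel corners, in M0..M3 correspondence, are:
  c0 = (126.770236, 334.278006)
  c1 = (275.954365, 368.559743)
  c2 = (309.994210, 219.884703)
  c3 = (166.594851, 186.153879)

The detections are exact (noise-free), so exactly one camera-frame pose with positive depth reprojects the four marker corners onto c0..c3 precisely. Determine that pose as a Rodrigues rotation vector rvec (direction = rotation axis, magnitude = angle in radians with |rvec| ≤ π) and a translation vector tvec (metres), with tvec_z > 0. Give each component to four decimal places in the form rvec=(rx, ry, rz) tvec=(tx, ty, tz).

rvec=(-0.1606, -0.0399, 0.2239) tvec=(-0.1352, 0.0458, 0.7580)

Intrinsics K: fx=636.6, fy=649.8, cx=333.9, cy=236.6
Marker side s = 0.178 m; corners in marker frame (Z=0):
  M0 = (-0.0890, +0.0890, 0)
  M1 = (+0.0890, +0.0890, 0)
  M2 = (+0.0890, -0.0890, 0)
  M3 = (-0.0890, -0.0890, 0)
Detected image corners:
  c0 = (126.770236, 334.278006) px
  c1 = (275.954365, 368.559743) px
  c2 = (309.994210, 219.884703) px
  c3 = (166.594851, 186.153879) px
Planar DLT: solve 8×8 A·h = b for H (H[2,2]=1):
  H  [+827.79752 -254.70173 +220.36666]
  H  [+198.89190 +774.11331 +275.84240]
  H  [+0.02841 -0.21498 +1.00000]
B = K⁻¹H; ‖b₁‖=1.319329, ‖b₂‖=1.319329; λ = 2/(‖b₁‖+‖b₂‖) = 0.757961, sign → tz>0 ⇒ λ=+0.757961
r₁ = λ·B[:,0] = (+0.97431,+0.22416,+0.02153); r₂ = λ·B[:,1] = (-0.21779,+0.96230,-0.16295)
r₃ = r₁×r₂ = (-0.05725,+0.15407,+0.98640); SVD([r₁ r₂ r₃]) → R = UVᵀ:
  R  [+0.97431 -0.21779 -0.05725]
  R  [+0.22416 +0.96230 +0.15407]
  R  [+0.02153 -0.16295 +0.98640]
t = (-0.13518, +0.04577, +0.75796) m
tr R = 2.923012; θ = arccos((tr R − 1)/2) = 0.278365 rad = 15.949°
axis k = ((R−Rᵀ)₃₂, (R−Rᵀ)₁₃, (R−Rᵀ)₂₁) / (2 sinθ) = (-0.576846, -0.143343, +0.804178)
rvec = θ·k = (-0.160574, -0.039902, +0.223855)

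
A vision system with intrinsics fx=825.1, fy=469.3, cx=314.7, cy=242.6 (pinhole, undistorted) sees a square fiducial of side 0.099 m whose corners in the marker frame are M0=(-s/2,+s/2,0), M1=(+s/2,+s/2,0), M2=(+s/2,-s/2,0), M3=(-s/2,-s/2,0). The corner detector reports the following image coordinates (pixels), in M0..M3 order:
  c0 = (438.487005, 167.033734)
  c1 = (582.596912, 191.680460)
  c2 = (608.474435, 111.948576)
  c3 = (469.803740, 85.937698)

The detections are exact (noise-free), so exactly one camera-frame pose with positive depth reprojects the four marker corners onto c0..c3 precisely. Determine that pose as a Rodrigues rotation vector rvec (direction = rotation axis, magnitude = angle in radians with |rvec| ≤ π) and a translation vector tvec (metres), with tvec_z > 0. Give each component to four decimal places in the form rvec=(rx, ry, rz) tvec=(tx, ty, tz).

Intrinsics K: fx=825.1, fy=469.3, cx=314.7, cy=242.6
Marker side s = 0.099 m; corners in marker frame (Z=0):
  M0 = (-0.0495, +0.0495, 0)
  M1 = (+0.0495, +0.0495, 0)
  M2 = (+0.0495, -0.0495, 0)
  M3 = (-0.0495, -0.0495, 0)
Detected image corners:
  c0 = (438.487005, 167.033734) px
  c1 = (582.596912, 191.680460) px
  c2 = (608.474435, 111.948576) px
  c3 = (469.803740, 85.937698) px
Planar DLT: solve 8×8 A·h = b for H (H[2,2]=1):
  H  [+1572.67073 -463.11251 +526.04241]
  H  [+294.38722 +765.86917 +138.66103]
  H  [+0.27616 -0.33273 +1.00000]
B = K⁻¹H; ‖b₁‖=1.885095, ‖b₂‖=1.885095; λ = 2/(‖b₁‖+‖b₂‖) = 0.530477, sign → tz>0 ⇒ λ=+0.530477
r₁ = λ·B[:,0] = (+0.95523,+0.25703,+0.14649); r₂ = λ·B[:,1] = (-0.23043,+0.95695,-0.17650)
r₃ = r₁×r₂ = (-0.18556,+0.13485,+0.97334); SVD([r₁ r₂ r₃]) → R = UVᵀ:
  R  [+0.95523 -0.23043 -0.18556]
  R  [+0.25703 +0.95695 +0.13485]
  R  [+0.14649 -0.17650 +0.97334]
t = (+0.13588, -0.11749, +0.53048) m
tr R = 2.885520; θ = arccos((tr R − 1)/2) = 0.339984 rad = 19.480°
axis k = ((R−Rᵀ)₃₂, (R−Rᵀ)₁₃, (R−Rᵀ)₂₁) / (2 sinθ) = (-0.466830, -0.497869, +0.730887)
rvec = θ·k = (-0.158715, -0.169267, +0.248490)

rvec=(-0.1587, -0.1693, 0.2485) tvec=(0.1359, -0.1175, 0.5305)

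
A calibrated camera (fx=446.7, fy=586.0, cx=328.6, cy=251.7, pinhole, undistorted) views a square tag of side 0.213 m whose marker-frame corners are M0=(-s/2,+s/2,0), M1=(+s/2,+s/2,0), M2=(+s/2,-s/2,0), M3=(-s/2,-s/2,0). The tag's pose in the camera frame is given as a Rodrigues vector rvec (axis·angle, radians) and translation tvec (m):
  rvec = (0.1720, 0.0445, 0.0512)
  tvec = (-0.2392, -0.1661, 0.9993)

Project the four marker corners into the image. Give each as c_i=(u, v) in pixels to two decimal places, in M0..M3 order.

c0=(175.40, 213.20) c1=(267.79, 219.62) c2=(270.09, 92.67) c3=(174.24, 87.11)

Intrinsics K: fx=446.7, fy=586.0, cx=328.6, cy=251.7
Marker side s = 0.213 m; corners in marker frame (Z=0):
  M0 = (-0.1065, +0.1065, 0)
  M1 = (+0.1065, +0.1065, 0)
  M2 = (+0.1065, -0.1065, 0)
  M3 = (-0.1065, -0.1065, 0)
rvec = (0.1720, 0.0445, 0.0512), |rvec| = θ = 0.18489 rad = 10.594°
Rodrigues: sinθ=0.18384, 1−cosθ=0.01704; R = I + sinθ·[k]× + (1−cosθ)·[k]×²:
    [+0.99771 -0.04709 +0.04864]
    [+0.05472 +0.98394 -0.16989]
    [-0.03986 +0.17216 +0.98426]
t = (-0.2392, -0.1661, 0.9993) m
M0: Pc = R·M0+t = (-0.35047, -0.06714, +1.02188); u = 446.7·(-0.35047)/1.02188 + 328.6 = 175.3966, v = 586.0·(-0.06714)/1.02188 + 251.7 = 213.1994
M1: Pc = R·M1+t = (-0.13796, -0.05548, +1.01339); u = 446.7·(-0.13796)/1.01339 + 328.6 = 267.7877, v = 586.0·(-0.05548)/1.01339 + 251.7 = 219.6172
M2: Pc = R·M2+t = (-0.12793, -0.26506, +0.97672); u = 446.7·(-0.12793)/0.97672 + 328.6 = 270.0921, v = 586.0·(-0.26506)/0.97672 + 251.7 = 92.6717
M3: Pc = R·M3+t = (-0.34044, -0.27672, +0.98521); u = 446.7·(-0.34044)/0.98521 + 328.6 = 174.2424, v = 586.0·(-0.27672)/0.98521 + 251.7 = 87.1088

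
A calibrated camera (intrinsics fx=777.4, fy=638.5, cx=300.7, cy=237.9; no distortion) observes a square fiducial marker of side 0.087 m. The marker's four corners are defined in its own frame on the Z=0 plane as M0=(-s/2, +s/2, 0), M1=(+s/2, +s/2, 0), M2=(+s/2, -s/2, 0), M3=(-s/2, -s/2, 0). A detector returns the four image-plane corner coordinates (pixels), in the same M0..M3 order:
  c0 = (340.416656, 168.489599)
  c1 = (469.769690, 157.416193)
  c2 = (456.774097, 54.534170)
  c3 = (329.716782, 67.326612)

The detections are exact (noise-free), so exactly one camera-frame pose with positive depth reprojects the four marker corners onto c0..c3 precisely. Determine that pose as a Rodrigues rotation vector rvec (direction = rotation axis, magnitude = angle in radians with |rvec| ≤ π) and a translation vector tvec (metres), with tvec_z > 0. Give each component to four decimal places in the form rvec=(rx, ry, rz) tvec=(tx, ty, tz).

rvec=(-0.0938, 0.1187, -0.0862) tvec=(0.0666, -0.1048, 0.5295)

Intrinsics K: fx=777.4, fy=638.5, cx=300.7, cy=237.9
Marker side s = 0.087 m; corners in marker frame (Z=0):
  M0 = (-0.0435, +0.0435, 0)
  M1 = (+0.0435, +0.0435, 0)
  M2 = (+0.0435, -0.0435, 0)
  M3 = (-0.0435, -0.0435, 0)
Detected image corners:
  c0 = (340.416656, 168.489599) px
  c1 = (469.769690, 157.416193) px
  c2 = (456.774097, 54.534170) px
  c3 = (329.716782, 67.326612) px
Planar DLT: solve 8×8 A·h = b for H (H[2,2]=1):
  H  [+1387.52747 +61.84538 +398.52071]
  H  [-161.35426 +1151.76819 +111.58501]
  H  [-0.21542 -0.18592 +1.00000]
B = K⁻¹H; ‖b₁‖=1.888424, ‖b₂‖=1.888424; λ = 2/(‖b₁‖+‖b₂‖) = 0.529542, sign → tz>0 ⇒ λ=+0.529542
r₁ = λ·B[:,0] = (+0.98927,-0.09132,-0.11407); r₂ = λ·B[:,1] = (+0.08021,+0.99190,-0.09845)
r₃ = r₁×r₂ = (+0.12214,+0.08824,+0.98858); SVD([r₁ r₂ r₃]) → R = UVᵀ:
  R  [+0.98927 +0.08021 +0.12214]
  R  [-0.09132 +0.99190 +0.08824]
  R  [-0.11407 -0.09845 +0.98858]
t = (+0.06663, -0.10476, +0.52954) m
tr R = 2.969753; θ = arccos((tr R − 1)/2) = 0.174136 rad = 9.977°
axis k = ((R−Rᵀ)₃₂, (R−Rᵀ)₁₃, (R−Rᵀ)₂₁) / (2 sinθ) = (-0.538777, +0.681684, -0.495001)
rvec = θ·k = (-0.093820, +0.118706, -0.086197)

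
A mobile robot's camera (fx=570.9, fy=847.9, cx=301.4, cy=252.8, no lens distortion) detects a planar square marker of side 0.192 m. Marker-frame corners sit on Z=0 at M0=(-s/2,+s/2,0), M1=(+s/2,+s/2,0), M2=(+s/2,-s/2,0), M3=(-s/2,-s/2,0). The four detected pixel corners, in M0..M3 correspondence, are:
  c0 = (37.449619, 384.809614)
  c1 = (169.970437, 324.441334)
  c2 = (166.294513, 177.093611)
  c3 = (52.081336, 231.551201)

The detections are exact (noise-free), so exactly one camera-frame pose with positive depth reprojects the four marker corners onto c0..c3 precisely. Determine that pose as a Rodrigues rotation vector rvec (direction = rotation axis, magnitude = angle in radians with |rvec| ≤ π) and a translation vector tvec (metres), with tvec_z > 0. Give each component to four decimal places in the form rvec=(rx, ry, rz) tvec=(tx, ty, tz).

rvec=(-0.6845, 0.1771, -0.2594) tvec=(-0.2833, 0.0208, 0.8282)

Intrinsics K: fx=570.9, fy=847.9, cx=301.4, cy=252.8
Marker side s = 0.192 m; corners in marker frame (Z=0):
  M0 = (-0.0960, +0.0960, 0)
  M1 = (+0.0960, +0.0960, 0)
  M2 = (+0.0960, -0.0960, 0)
  M3 = (-0.0960, -0.0960, 0)
Detected image corners:
  c0 = (37.449619, 384.809614) px
  c1 = (169.970437, 324.441334) px
  c2 = (166.294513, 177.093611) px
  c3 = (52.081336, 231.551201) px
Planar DLT: solve 8×8 A·h = b for H (H[2,2]=1):
  H  [+629.18892 -111.66255 +106.10860]
  H  [-323.58381 +565.81314 +274.12172]
  H  [-0.09198 -0.77700 +1.00000]
B = K⁻¹H; ‖b₁‖=1.207452, ‖b₂‖=1.207452; λ = 2/(‖b₁‖+‖b₂‖) = 0.828190, sign → tz>0 ⇒ λ=+0.828190
r₁ = λ·B[:,0] = (+0.95297,-0.29335,-0.07618); r₂ = λ·B[:,1] = (+0.17774,+0.74452,-0.64350)
r₃ = r₁×r₂ = (+0.24549,+0.59970,+0.76164); SVD([r₁ r₂ r₃]) → R = UVᵀ:
  R  [+0.95297 +0.17774 +0.24549]
  R  [-0.29335 +0.74452 +0.59970]
  R  [-0.07618 -0.64350 +0.76164]
t = (-0.28330, +0.02083, +0.82819) m
tr R = 2.459128; θ = arccos((tr R − 1)/2) = 0.753112 rad = 43.150°
axis k = ((R−Rᵀ)₃₂, (R−Rᵀ)₁₃, (R−Rᵀ)₂₁) / (2 sinθ) = (-0.908889, +0.235165, -0.344411)
rvec = θ·k = (-0.684495, +0.177106, -0.259380)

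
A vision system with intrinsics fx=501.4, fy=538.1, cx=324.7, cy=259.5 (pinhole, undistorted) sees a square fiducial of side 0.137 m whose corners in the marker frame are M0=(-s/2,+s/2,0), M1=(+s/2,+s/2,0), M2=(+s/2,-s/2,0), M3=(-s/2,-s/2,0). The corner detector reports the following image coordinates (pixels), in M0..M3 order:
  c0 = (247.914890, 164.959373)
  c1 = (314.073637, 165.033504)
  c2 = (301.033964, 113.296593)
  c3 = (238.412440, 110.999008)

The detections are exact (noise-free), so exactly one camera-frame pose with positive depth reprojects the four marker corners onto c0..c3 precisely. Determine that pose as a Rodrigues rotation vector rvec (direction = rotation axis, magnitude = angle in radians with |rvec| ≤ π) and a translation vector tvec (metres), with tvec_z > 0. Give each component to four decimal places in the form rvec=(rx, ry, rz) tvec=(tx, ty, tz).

rvec=(-0.5324, -0.3130, -0.1472) tvec=(-0.1013, -0.2354, 1.0407)

Intrinsics K: fx=501.4, fy=538.1, cx=324.7, cy=259.5
Marker side s = 0.137 m; corners in marker frame (Z=0):
  M0 = (-0.0685, +0.0685, 0)
  M1 = (+0.0685, +0.0685, 0)
  M2 = (+0.0685, -0.0685, 0)
  M3 = (-0.0685, -0.0685, 0)
Detected image corners:
  c0 = (247.914890, 164.959373) px
  c1 = (314.073637, 165.033504) px
  c2 = (301.033964, 113.296593) px
  c3 = (238.412440, 110.999008) px
Planar DLT: solve 8×8 A·h = b for H (H[2,2]=1):
  H  [+556.97952 -43.15783 +275.88235]
  H  [+52.88409 +322.31803 +137.75866]
  H  [+0.31734 -0.45653 +1.00000]
B = K⁻¹H; ‖b₁‖=0.960911, ‖b₂‖=0.960911; λ = 2/(‖b₁‖+‖b₂‖) = 1.040679, sign → tz>0 ⇒ λ=+1.040679
r₁ = λ·B[:,0] = (+0.94217,-0.05699,+0.33025); r₂ = λ·B[:,1] = (+0.21809,+0.85248,-0.47510)
r₃ = r₁×r₂ = (-0.25446,+0.51965,+0.81561); SVD([r₁ r₂ r₃]) → R = UVᵀ:
  R  [+0.94217 +0.21809 -0.25446]
  R  [-0.05699 +0.85248 +0.51965]
  R  [+0.33025 -0.47510 +0.81561]
t = (-0.10132, -0.23545, +1.04068) m
tr R = 2.610257; θ = arccos((tr R − 1)/2) = 0.634904 rad = 36.377°
axis k = ((R−Rᵀ)₃₂, (R−Rᵀ)₁₃, (R−Rᵀ)₂₁) / (2 sinθ) = (-0.838601, -0.492922, -0.231898)
rvec = θ·k = (-0.532431, -0.312958, -0.147233)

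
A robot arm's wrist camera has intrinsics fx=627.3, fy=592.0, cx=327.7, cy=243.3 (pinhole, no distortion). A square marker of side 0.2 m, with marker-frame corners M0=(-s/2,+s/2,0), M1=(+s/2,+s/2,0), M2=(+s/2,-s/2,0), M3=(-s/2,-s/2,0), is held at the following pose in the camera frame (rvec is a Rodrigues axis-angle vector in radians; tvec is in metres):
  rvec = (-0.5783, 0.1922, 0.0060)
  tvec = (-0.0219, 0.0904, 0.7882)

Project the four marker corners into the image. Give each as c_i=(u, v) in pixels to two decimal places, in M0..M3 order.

Intrinsics K: fx=627.3, fy=592.0, cx=327.7, cy=243.3
Marker side s = 0.2 m; corners in marker frame (Z=0):
  M0 = (-0.1000, +0.1000, 0)
  M1 = (+0.1000, +0.1000, 0)
  M2 = (+0.1000, -0.1000, 0)
  M3 = (-0.1000, -0.1000, 0)
rvec = (-0.5783, 0.1922, 0.0060), |rvec| = θ = 0.60943 rad = 34.918°
Rodrigues: sinθ=0.57240, 1−cosθ=0.18003; R = I + sinθ·[k]× + (1−cosθ)·[k]×²:
    [+0.98208 -0.05951 +0.17884]
    [-0.04824 +0.83788 +0.54372]
    [-0.18220 -0.54260 +0.81999]
t = (-0.0219, 0.0904, 0.7882) m
M0: Pc = R·M0+t = (-0.12606, +0.17901, +0.75216); u = 627.3·(-0.12606)/0.75216 + 327.7 = 222.5672, v = 592.0·(+0.17901)/0.75216 + 243.3 = 384.1943
M1: Pc = R·M1+t = (+0.07036, +0.16936, +0.71572); u = 627.3·(+0.07036)/0.71572 + 327.7 = 389.3648, v = 592.0·(+0.16936)/0.71572 + 243.3 = 383.3876
M2: Pc = R·M2+t = (+0.08226, +0.00179, +0.82424); u = 627.3·(+0.08226)/0.82424 + 327.7 = 390.3043, v = 592.0·(+0.00179)/0.82424 + 243.3 = 244.5843
M3: Pc = R·M3+t = (-0.11416, +0.01144, +0.86068); u = 627.3·(-0.11416)/0.86068 + 327.7 = 244.4979, v = 592.0·(+0.01144)/0.86068 + 243.3 = 251.1661

c0=(222.57, 384.19) c1=(389.36, 383.39) c2=(390.30, 244.58) c3=(244.50, 251.17)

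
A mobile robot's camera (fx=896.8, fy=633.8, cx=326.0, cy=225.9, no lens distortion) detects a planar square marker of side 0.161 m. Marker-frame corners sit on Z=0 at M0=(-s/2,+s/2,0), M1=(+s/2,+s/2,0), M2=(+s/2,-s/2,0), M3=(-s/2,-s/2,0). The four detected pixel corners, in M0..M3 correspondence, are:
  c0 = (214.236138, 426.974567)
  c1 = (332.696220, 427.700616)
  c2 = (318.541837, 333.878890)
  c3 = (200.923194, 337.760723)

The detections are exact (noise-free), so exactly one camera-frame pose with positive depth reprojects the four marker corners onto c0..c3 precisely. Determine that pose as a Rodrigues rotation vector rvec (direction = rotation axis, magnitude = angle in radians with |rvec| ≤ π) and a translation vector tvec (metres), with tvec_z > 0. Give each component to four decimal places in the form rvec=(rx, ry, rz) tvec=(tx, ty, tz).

rvec=(0.0103, 0.3554, -0.1069) tvec=(-0.0755, 0.2731, 1.1117)

Intrinsics K: fx=896.8, fy=633.8, cx=326.0, cy=225.9
Marker side s = 0.161 m; corners in marker frame (Z=0):
  M0 = (-0.0805, +0.0805, 0)
  M1 = (+0.0805, +0.0805, 0)
  M2 = (+0.0805, -0.0805, 0)
  M3 = (-0.0805, -0.0805, 0)
Detected image corners:
  c0 = (214.236138, 426.974567) px
  c1 = (332.696220, 427.700616) px
  c2 = (318.541837, 333.878890) px
  c3 = (200.923194, 337.760723) px
Planar DLT: solve 8×8 A·h = b for H (H[2,2]=1):
  H  [+649.75219 +83.13704 +265.10854]
  H  [-129.19267 +565.06819 +381.56956]
  H  [-0.31287 -0.00787 +1.00000]
B = K⁻¹H; ‖b₁‖=0.899489, ‖b₂‖=0.899489; λ = 2/(‖b₁‖+‖b₂‖) = 1.111743, sign → tz>0 ⇒ λ=+1.111743
r₁ = λ·B[:,0] = (+0.93192,-0.10264,-0.34783); r₂ = λ·B[:,1] = (+0.10625,+0.99430,-0.00875)
r₃ = r₁×r₂ = (+0.34674,-0.02880,+0.93752); SVD([r₁ r₂ r₃]) → R = UVᵀ:
  R  [+0.93192 +0.10625 +0.34674]
  R  [-0.10264 +0.99430 -0.02880]
  R  [-0.34783 -0.00875 +0.93752]
t = (-0.07549, +0.27306, +1.11174) m
tr R = 2.863743; θ = arccos((tr R − 1)/2) = 0.371259 rad = 21.272°
axis k = ((R−Rᵀ)₃₂, (R−Rᵀ)₁₃, (R−Rᵀ)₂₁) / (2 sinθ) = (+0.027622, +0.957264, -0.287892)
rvec = θ·k = (+0.010255, +0.355393, -0.106883)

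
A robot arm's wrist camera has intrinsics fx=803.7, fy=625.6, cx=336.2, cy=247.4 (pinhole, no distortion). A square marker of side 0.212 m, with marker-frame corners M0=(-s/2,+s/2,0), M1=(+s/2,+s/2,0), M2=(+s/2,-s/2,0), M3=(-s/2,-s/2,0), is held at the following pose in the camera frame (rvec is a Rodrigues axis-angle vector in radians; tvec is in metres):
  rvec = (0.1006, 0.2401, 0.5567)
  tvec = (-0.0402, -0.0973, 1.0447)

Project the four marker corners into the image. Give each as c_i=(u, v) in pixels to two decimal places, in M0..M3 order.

Intrinsics K: fx=803.7, fy=625.6, cx=336.2, cy=247.4
Marker side s = 0.212 m; corners in marker frame (Z=0):
  M0 = (-0.1060, +0.1060, 0)
  M1 = (+0.1060, +0.1060, 0)
  M2 = (+0.1060, -0.1060, 0)
  M3 = (-0.1060, -0.1060, 0)
rvec = (0.1006, 0.2401, 0.5567), |rvec| = θ = 0.61456 rad = 35.212°
Rodrigues: sinθ=0.57660, 1−cosθ=0.18297; R = I + sinθ·[k]× + (1−cosθ)·[k]×²:
    [+0.82193 -0.51061 +0.25240]
    [+0.53401 +0.84496 -0.02963]
    [-0.19814 +0.15914 +0.96717]
t = (-0.0402, -0.0973, 1.0447) m
M0: Pc = R·M0+t = (-0.18145, -0.06434, +1.08257); u = 803.7·(-0.18145)/1.08257 + 336.2 = 201.4921, v = 625.6·(-0.06434)/1.08257 + 247.4 = 210.2188
M1: Pc = R·M1+t = (-0.00720, +0.04887, +1.04057); u = 803.7·(-0.00720)/1.04057 + 336.2 = 330.6388, v = 625.6·(+0.04887)/1.04057 + 247.4 = 276.7817
M2: Pc = R·M2+t = (+0.10105, -0.13026, +1.00683); u = 803.7·(+0.10105)/1.00683 + 336.2 = 416.8626, v = 625.6·(-0.13026)/1.00683 + 247.4 = 166.4622
M3: Pc = R·M3+t = (-0.07320, -0.24347, +1.04883); u = 803.7·(-0.07320)/1.04883 + 336.2 = 280.1085, v = 625.6·(-0.24347)/1.04883 + 247.4 = 102.1764

c0=(201.49, 210.22) c1=(330.64, 276.78) c2=(416.86, 166.46) c3=(280.11, 102.18)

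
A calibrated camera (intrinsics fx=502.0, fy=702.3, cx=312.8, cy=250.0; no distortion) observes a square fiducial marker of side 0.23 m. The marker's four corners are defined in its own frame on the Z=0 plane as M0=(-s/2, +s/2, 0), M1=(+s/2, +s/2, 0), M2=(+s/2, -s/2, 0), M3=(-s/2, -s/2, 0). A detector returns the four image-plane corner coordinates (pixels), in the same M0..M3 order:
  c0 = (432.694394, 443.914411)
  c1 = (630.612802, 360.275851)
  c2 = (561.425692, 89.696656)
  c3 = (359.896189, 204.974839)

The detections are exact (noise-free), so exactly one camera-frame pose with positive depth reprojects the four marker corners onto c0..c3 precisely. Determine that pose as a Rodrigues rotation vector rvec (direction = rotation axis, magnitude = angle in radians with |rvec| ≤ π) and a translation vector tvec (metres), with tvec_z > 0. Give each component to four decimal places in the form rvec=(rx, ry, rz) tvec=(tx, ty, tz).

Intrinsics K: fx=502.0, fy=702.3, cx=312.8, cy=250.0
Marker side s = 0.23 m; corners in marker frame (Z=0):
  M0 = (-0.1150, +0.1150, 0)
  M1 = (+0.1150, +0.1150, 0)
  M2 = (+0.1150, -0.1150, 0)
  M3 = (-0.1150, -0.1150, 0)
Detected image corners:
  c0 = (432.694394, 443.914411) px
  c1 = (630.612802, 360.275851) px
  c2 = (561.425692, 89.696656) px
  c3 = (359.896189, 204.974839) px
Planar DLT: solve 8×8 A·h = b for H (H[2,2]=1):
  H  [+646.25721 +426.94352 +491.99111]
  H  [-553.40776 +1169.37834 +280.75325]
  H  [-0.44722 +0.23758 +1.00000]
B = K⁻¹H; ‖b₁‖=1.745810, ‖b₂‖=1.745810; λ = 2/(‖b₁‖+‖b₂‖) = 0.572800, sign → tz>0 ⇒ λ=+0.572800
r₁ = λ·B[:,0] = (+0.89702,-0.36017,-0.25617); r₂ = λ·B[:,1] = (+0.40236,+0.90531,+0.13608)
r₃ = r₁×r₂ = (+0.18290,-0.22514,+0.95700); SVD([r₁ r₂ r₃]) → R = UVᵀ:
  R  [+0.89702 +0.40236 +0.18290]
  R  [-0.36017 +0.90531 -0.22514]
  R  [-0.25617 +0.13608 +0.95700]
t = (+0.20446, +0.02508, +0.57280) m
tr R = 2.759338; θ = arccos((tr R − 1)/2) = 0.495630 rad = 28.398°
axis k = ((R−Rᵀ)₃₂, (R−Rᵀ)₁₃, (R−Rᵀ)₂₁) / (2 sinθ) = (+0.379773, +0.461608, -0.801680)
rvec = θ·k = (+0.188227, +0.228787, -0.397337)

rvec=(0.1882, 0.2288, -0.3973) tvec=(0.2045, 0.0251, 0.5728)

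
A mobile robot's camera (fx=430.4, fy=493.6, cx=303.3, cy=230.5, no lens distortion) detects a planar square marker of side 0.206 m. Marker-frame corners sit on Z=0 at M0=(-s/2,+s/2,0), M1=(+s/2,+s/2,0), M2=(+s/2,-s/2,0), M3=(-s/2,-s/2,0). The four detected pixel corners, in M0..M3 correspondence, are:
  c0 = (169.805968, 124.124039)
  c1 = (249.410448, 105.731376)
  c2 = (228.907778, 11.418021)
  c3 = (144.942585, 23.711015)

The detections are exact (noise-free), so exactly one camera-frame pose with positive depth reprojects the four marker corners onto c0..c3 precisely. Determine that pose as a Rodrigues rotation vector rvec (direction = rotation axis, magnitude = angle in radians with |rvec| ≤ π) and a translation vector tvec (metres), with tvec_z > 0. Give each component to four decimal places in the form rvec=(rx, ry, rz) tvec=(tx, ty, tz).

rvec=(0.1334, -0.3831, -0.2628) tvec=(-0.2554, -0.3524, 1.0627)

Intrinsics K: fx=430.4, fy=493.6, cx=303.3, cy=230.5
Marker side s = 0.206 m; corners in marker frame (Z=0):
  M0 = (-0.1030, +0.1030, 0)
  M1 = (+0.1030, +0.1030, 0)
  M2 = (+0.1030, -0.1030, 0)
  M3 = (-0.1030, -0.1030, 0)
Detected image corners:
  c0 = (169.805968, 124.124039) px
  c1 = (249.410448, 105.731376) px
  c2 = (228.907778, 11.418021) px
  c3 = (144.942585, 23.711015) px
Planar DLT: solve 8×8 A·h = b for H (H[2,2]=1):
  H  [+462.35150 +142.89725 +199.85387]
  H  [-52.84273 +483.20777 +66.82326]
  H  [+0.33046 +0.16718 +1.00000]
B = K⁻¹H; ‖b₁‖=0.940963, ‖b₂‖=0.940963; λ = 2/(‖b₁‖+‖b₂‖) = 1.062741, sign → tz>0 ⇒ λ=+1.062741
r₁ = λ·B[:,0] = (+0.89415,-0.27777,+0.35120); r₂ = λ·B[:,1] = (+0.22764,+0.95740,+0.17767)
r₃ = r₁×r₂ = (-0.38559,-0.07891,+0.91929); SVD([r₁ r₂ r₃]) → R = UVᵀ:
  R  [+0.89415 +0.22764 -0.38559]
  R  [-0.27777 +0.95740 -0.07891]
  R  [+0.35120 +0.17767 +0.91929]
t = (-0.25543, -0.35240, +1.06274) m
tr R = 2.770839; θ = arccos((tr R − 1)/2) = 0.483400 rad = 27.697°
axis k = ((R−Rᵀ)₃₂, (R−Rᵀ)₁₃, (R−Rᵀ)₂₁) / (2 sinθ) = (+0.276015, -0.792595, -0.543699)
rvec = θ·k = (+0.133426, -0.383141, -0.262824)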